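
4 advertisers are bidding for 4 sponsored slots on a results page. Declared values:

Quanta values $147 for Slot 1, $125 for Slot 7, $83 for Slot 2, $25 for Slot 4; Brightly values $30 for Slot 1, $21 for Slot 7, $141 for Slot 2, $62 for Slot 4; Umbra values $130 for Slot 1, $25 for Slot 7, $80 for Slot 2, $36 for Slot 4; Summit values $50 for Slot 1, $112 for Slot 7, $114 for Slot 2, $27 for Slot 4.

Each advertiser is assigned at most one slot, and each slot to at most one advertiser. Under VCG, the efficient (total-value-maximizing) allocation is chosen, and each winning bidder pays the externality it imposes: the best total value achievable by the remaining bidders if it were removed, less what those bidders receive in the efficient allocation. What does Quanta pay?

Quanta pays $94.

Efficient allocation: Quanta→Slot 1 ($147), Brightly→Slot 2 ($141), Umbra→Slot 4 ($36), Summit→Slot 7 ($112); total welfare W = $436.
Quanta receives Slot 1 at value $147, so the others get W − 147 = $289.
Without Quanta: best allocation of the remaining 3 bidders over all 4 slots is Brightly→Slot 2 ($141), Umbra→Slot 1 ($130), Summit→Slot 7 ($112), total $383.
VCG payment = (others' best without Quanta) − (others' welfare with Quanta) = 383 − 289 = $94.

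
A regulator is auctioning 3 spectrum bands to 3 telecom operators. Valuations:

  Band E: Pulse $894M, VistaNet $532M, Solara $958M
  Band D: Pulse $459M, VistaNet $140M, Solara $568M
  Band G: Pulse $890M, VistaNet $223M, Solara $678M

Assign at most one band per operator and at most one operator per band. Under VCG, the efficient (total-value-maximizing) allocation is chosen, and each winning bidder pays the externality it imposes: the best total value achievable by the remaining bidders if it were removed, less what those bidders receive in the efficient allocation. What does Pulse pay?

Pulse pays $110M.

Efficient allocation: Pulse→Band G ($890M), VistaNet→Band E ($532M), Solara→Band D ($568M); total welfare W = $1990M.
Pulse receives Band G at value $890M, so the others get W − 890 = $1100M.
Without Pulse: best allocation of the remaining 2 bidders over all 3 bands is VistaNet→Band E ($532M), Solara→Band G ($678M), total $1210M.
VCG payment = (others' best without Pulse) − (others' welfare with Pulse) = 1210 − 1100 = $110M.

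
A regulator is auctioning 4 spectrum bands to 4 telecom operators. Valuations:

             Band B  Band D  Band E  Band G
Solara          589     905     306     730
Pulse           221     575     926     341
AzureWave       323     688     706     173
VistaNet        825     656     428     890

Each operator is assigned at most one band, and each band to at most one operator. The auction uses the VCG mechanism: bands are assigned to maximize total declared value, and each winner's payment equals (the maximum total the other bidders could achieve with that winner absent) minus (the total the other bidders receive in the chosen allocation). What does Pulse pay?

Efficient allocation: Solara→Band G ($730M), Pulse→Band E ($926M), AzureWave→Band D ($688M), VistaNet→Band B ($825M); total welfare W = $3169M.
Pulse receives Band E at value $926M, so the others get W − 926 = $2243M.
Without Pulse: best allocation of the remaining 3 bidders over all 4 bands is Solara→Band D ($905M), AzureWave→Band E ($706M), VistaNet→Band G ($890M), total $2501M.
VCG payment = (others' best without Pulse) − (others' welfare with Pulse) = 2501 − 2243 = $258M.

Pulse pays $258M.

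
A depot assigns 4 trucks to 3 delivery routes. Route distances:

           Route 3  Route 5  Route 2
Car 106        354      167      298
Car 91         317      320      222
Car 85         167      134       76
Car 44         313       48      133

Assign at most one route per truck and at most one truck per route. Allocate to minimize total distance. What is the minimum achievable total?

Minimum total: 437 km

Treat this as an assignment problem: match each truck to one route.
Optimal: Car 85→Route 3 (167 km), Car 44→Route 5 (48 km), Car 91→Route 2 (222 km) — total 167+48+222 = 437 km.
Row-greedy (each truck in turn takes its cheapest remaining route) gives 556 km, worse by 119.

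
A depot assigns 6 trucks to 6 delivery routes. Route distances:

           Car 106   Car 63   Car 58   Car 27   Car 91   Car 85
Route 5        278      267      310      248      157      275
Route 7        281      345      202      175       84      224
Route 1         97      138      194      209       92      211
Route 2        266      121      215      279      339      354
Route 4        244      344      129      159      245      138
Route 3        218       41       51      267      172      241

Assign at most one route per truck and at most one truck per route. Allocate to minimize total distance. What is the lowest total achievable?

Optimal: Car 106→Route 1 (97 km), Car 63→Route 2 (121 km), Car 58→Route 3 (51 km), Car 27→Route 5 (248 km), Car 91→Route 7 (84 km), Car 85→Route 4 (138 km) — total 97+121+51+248+84+138 = 739 km.
Row-greedy (each truck in turn takes its cheapest remaining route) gives 953 km, worse by 214.

Minimum total: 739 km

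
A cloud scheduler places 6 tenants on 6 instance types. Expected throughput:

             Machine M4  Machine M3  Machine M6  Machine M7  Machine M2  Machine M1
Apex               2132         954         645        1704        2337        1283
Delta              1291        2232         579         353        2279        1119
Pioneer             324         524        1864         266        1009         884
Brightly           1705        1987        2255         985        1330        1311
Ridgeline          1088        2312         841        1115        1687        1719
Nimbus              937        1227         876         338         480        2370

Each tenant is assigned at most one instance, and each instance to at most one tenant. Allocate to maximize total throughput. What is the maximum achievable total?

Maximum total: 12234 ops/s

Optimal: Apex→Machine M7 (1704 ops/s), Delta→Machine M2 (2279 ops/s), Pioneer→Machine M6 (1864 ops/s), Brightly→Machine M4 (1705 ops/s), Ridgeline→Machine M3 (2312 ops/s), Nimbus→Machine M1 (2370 ops/s) — total 1704+2279+1864+1705+2312+2370 = 12234 ops/s.
Swapping Brightly↔Apex (Brightly→Machine M7 985 ops/s, Apex→Machine M4 2132 ops/s) loses 292.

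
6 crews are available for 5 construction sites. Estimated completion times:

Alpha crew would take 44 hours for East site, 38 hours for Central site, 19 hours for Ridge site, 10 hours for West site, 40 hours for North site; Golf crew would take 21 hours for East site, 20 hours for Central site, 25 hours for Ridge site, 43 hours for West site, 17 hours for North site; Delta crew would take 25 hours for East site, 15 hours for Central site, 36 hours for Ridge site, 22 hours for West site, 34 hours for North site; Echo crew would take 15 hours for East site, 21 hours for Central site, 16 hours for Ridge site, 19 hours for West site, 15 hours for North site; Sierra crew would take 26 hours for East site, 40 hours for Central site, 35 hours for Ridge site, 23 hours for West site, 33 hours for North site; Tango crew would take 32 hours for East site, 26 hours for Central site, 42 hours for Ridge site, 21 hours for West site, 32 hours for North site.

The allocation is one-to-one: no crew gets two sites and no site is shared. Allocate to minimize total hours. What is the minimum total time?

Minimum total: 84 hours

Optimal: Sierra crew→East site (26 hours), Delta crew→Central site (15 hours), Echo crew→Ridge site (16 hours), Alpha crew→West site (10 hours), Golf crew→North site (17 hours) — total 26+15+16+10+17 = 84 hours.
Row-greedy (each crew in turn takes its cheapest remaining site) gives 92 hours, worse by 8.
Swapping Echo crew↔Delta crew (Echo crew→Central site 21 hours, Delta crew→Ridge site 36 hours) adds 26.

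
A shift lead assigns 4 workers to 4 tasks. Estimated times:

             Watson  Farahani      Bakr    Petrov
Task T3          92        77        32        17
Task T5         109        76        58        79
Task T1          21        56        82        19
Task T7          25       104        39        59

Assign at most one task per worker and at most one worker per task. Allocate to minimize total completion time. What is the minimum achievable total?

This is the linear assignment problem.
Optimal: Watson→Task T7 (25 min), Farahani→Task T5 (76 min), Bakr→Task T3 (32 min), Petrov→Task T1 (19 min) — total 25+76+32+19 = 152 min.
Row-greedy (each worker in turn takes its cheapest remaining task) gives 188 min, worse by 36.
Next-best assignment: Watson→Task T1, Farahani→Task T5, Bakr→Task T7, Petrov→Task T3 = 153 min.

Min total: 152 min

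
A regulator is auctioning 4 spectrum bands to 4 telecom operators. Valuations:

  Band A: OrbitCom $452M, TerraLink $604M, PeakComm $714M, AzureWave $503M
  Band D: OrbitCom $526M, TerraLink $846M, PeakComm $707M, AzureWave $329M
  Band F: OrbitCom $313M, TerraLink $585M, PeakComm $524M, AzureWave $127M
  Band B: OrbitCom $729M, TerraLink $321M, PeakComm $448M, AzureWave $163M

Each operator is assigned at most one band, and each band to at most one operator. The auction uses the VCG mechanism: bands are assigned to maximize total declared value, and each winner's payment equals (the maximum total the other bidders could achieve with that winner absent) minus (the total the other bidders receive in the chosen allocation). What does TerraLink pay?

TerraLink pays $183M.

Efficient allocation: OrbitCom→Band B ($729M), TerraLink→Band D ($846M), PeakComm→Band F ($524M), AzureWave→Band A ($503M); total welfare W = $2602M.
TerraLink receives Band D at value $846M, so the others get W − 846 = $1756M.
Without TerraLink: best allocation of the remaining 3 bidders over all 4 bands is OrbitCom→Band B ($729M), PeakComm→Band D ($707M), AzureWave→Band A ($503M), total $1939M.
VCG payment = (others' best without TerraLink) − (others' welfare with TerraLink) = 1939 − 1756 = $183M.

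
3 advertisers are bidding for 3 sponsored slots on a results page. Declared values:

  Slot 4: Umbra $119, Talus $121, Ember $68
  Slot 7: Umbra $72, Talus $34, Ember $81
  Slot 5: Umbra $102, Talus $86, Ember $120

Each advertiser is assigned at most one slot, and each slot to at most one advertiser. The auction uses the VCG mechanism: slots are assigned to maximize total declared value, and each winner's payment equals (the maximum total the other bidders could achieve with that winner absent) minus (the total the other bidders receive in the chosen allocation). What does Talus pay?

Talus pays $47.

Efficient allocation: Umbra→Slot 7 ($72), Talus→Slot 4 ($121), Ember→Slot 5 ($120); total welfare W = $313.
Talus receives Slot 4 at value $121, so the others get W − 121 = $192.
Without Talus: best allocation of the remaining 2 bidders over all 3 slots is Umbra→Slot 4 ($119), Ember→Slot 5 ($120), total $239.
VCG payment = (others' best without Talus) − (others' welfare with Talus) = 239 − 192 = $47.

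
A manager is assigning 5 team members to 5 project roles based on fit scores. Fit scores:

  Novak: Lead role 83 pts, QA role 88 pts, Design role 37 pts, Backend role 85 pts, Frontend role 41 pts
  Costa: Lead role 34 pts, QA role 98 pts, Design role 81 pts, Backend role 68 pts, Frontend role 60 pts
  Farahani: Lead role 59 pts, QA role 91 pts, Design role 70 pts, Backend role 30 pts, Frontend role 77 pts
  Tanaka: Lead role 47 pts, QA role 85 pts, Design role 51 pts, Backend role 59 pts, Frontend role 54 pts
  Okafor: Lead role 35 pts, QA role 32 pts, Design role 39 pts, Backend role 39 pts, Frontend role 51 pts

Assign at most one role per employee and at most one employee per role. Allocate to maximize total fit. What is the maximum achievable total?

Optimal: Novak→Lead role (83 pts), Costa→Design role (81 pts), Farahani→QA role (91 pts), Tanaka→Backend role (59 pts), Okafor→Frontend role (51 pts) — total 83+81+91+59+51 = 365 pts.
Max-entry greedy (repeatedly take the single best remaining cell) gives 346 pts, worse by 19.
No other one-to-one assignment exceeds 365 pts.

Max total: 365 pts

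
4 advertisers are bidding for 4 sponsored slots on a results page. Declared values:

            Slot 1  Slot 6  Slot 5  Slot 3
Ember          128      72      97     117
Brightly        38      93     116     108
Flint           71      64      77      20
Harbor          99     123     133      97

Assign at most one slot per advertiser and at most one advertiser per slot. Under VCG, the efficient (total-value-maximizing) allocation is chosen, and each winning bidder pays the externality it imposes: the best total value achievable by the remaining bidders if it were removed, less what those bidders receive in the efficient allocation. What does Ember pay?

Efficient allocation: Ember→Slot 1 ($128), Brightly→Slot 3 ($108), Flint→Slot 5 ($77), Harbor→Slot 6 ($123); total welfare W = $436.
Ember receives Slot 1 at value $128, so the others get W − 128 = $308.
Without Ember: best allocation of the remaining 3 bidders over all 4 slots is Brightly→Slot 3 ($108), Flint→Slot 1 ($71), Harbor→Slot 5 ($133), total $312.
VCG payment = (others' best without Ember) − (others' welfare with Ember) = 312 − 308 = $4.

Ember pays $4.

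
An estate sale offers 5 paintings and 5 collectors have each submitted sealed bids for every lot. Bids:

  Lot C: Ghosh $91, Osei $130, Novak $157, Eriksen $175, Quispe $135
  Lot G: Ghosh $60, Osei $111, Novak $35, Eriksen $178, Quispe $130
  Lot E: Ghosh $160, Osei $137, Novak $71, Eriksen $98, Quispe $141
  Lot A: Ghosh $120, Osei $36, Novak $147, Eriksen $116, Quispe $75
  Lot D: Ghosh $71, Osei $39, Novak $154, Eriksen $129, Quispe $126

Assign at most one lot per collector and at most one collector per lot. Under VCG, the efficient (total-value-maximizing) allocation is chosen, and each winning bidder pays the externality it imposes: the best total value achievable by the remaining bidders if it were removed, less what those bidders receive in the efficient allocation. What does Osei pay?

Efficient allocation: Ghosh→Lot E ($160), Osei→Lot C ($130), Novak→Lot A ($147), Eriksen→Lot G ($178), Quispe→Lot D ($126); total welfare W = $741.
Osei receives Lot C at value $130, so the others get W − 130 = $611.
Without Osei: best allocation of the remaining 4 bidders over all 5 lots is Ghosh→Lot E ($160), Novak→Lot D ($154), Eriksen→Lot G ($178), Quispe→Lot C ($135), total $627.
VCG payment = (others' best without Osei) − (others' welfare with Osei) = 627 − 611 = $16.

Osei pays $16.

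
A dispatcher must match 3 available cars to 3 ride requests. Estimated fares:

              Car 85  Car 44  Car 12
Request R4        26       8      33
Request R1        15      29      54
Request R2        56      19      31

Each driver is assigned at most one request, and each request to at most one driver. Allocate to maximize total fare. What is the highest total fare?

Optimal: Car 85→Request R2 ($56), Car 44→Request R4 ($8), Car 12→Request R1 ($54) — total 56+8+54 = $118.
Checked against all permutations: $118 is optimal.

Max total: $118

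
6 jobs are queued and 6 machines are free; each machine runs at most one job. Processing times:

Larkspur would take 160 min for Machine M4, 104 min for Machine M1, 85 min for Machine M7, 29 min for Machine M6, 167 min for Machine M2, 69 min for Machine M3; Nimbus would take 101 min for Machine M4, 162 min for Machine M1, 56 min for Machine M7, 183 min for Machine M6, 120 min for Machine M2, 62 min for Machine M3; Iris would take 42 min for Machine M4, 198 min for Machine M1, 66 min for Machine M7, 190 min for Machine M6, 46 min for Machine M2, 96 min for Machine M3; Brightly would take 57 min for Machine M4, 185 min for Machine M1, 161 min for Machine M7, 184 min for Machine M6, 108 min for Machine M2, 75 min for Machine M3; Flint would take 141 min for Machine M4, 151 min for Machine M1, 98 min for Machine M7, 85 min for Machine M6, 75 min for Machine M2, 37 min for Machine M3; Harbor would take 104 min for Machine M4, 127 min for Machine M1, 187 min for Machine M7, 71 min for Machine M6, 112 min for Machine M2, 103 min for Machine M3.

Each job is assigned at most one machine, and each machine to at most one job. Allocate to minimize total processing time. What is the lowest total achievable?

Minimum total: 352 min

Optimal: Larkspur→Machine M6 (29 min), Nimbus→Machine M7 (56 min), Iris→Machine M2 (46 min), Brightly→Machine M4 (57 min), Flint→Machine M3 (37 min), Harbor→Machine M1 (127 min) — total 29+56+46+57+37+127 = 352 min.
Row-greedy (each job in turn takes its cheapest remaining machine) gives 404 min, worse by 52.
Checked against all permutations: 352 min is optimal.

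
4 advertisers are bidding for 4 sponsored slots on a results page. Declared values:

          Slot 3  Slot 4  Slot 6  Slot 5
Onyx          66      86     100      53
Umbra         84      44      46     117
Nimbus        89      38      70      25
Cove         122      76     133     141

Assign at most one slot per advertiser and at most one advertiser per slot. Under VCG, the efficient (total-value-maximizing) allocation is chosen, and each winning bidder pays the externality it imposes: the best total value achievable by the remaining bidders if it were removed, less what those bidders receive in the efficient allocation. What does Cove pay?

Efficient allocation: Onyx→Slot 4 ($86), Umbra→Slot 5 ($117), Nimbus→Slot 3 ($89), Cove→Slot 6 ($133); total welfare W = $425.
Cove receives Slot 6 at value $133, so the others get W − 133 = $292.
Without Cove: best allocation of the remaining 3 bidders over all 4 slots is Onyx→Slot 6 ($100), Umbra→Slot 5 ($117), Nimbus→Slot 3 ($89), total $306.
VCG payment = (others' best without Cove) − (others' welfare with Cove) = 306 − 292 = $14.

Cove pays $14.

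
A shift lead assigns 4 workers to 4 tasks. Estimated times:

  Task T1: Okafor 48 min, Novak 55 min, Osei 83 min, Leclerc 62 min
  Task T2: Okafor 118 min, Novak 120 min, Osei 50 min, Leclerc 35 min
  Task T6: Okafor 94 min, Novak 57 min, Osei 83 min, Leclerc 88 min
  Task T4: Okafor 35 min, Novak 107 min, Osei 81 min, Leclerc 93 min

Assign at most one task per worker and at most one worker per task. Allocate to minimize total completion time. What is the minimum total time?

Treat this as an assignment problem: match each worker to one task.
Optimal: Okafor→Task T4 (35 min), Novak→Task T6 (57 min), Osei→Task T2 (50 min), Leclerc→Task T1 (62 min) — total 35+57+50+62 = 204 min.
Min-entry greedy (repeatedly take the single cheapest remaining cell) gives 208 min, worse by 4.
Swapping Osei↔Leclerc (Osei→Task T1 83 min, Leclerc→Task T2 35 min) adds 6.

Minimum total: 204 min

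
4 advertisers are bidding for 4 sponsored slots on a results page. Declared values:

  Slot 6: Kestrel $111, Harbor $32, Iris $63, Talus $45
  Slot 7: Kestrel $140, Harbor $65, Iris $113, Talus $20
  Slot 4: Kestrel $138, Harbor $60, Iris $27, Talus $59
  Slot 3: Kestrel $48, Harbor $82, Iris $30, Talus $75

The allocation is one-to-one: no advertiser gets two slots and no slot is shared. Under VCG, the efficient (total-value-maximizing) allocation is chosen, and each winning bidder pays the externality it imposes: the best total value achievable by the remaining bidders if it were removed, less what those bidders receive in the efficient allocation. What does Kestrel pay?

Efficient allocation: Kestrel→Slot 4 ($138), Harbor→Slot 3 ($82), Iris→Slot 7 ($113), Talus→Slot 6 ($45); total welfare W = $378.
Kestrel receives Slot 4 at value $138, so the others get W − 138 = $240.
Without Kestrel: best allocation of the remaining 3 bidders over all 4 slots is Harbor→Slot 3 ($82), Iris→Slot 7 ($113), Talus→Slot 4 ($59), total $254.
VCG payment = (others' best without Kestrel) − (others' welfare with Kestrel) = 254 − 240 = $14.

Kestrel pays $14.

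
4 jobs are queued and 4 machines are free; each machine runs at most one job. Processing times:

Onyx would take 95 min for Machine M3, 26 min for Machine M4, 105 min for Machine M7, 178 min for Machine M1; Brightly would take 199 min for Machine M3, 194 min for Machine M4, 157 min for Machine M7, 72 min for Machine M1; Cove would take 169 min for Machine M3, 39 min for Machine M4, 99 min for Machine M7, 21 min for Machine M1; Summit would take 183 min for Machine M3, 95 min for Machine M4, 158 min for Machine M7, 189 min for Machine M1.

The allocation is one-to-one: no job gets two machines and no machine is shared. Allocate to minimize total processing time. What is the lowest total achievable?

Minimum total: 361 min

Optimal: Onyx→Machine M3 (95 min), Brightly→Machine M1 (72 min), Cove→Machine M7 (99 min), Summit→Machine M4 (95 min) — total 95+72+99+95 = 361 min.
Column-greedy (each machine in turn goes to its cheapest remaining job) gives 480 min, worse by 119.
Every other assignment is strictly worse.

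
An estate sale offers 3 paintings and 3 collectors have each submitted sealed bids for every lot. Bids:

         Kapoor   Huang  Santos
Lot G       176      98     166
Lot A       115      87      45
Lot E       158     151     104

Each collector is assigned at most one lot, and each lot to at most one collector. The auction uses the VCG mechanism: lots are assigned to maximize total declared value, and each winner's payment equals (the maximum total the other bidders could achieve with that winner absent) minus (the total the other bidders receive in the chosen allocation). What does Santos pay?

Santos pays $61.

Efficient allocation: Kapoor→Lot A ($115), Huang→Lot E ($151), Santos→Lot G ($166); total welfare W = $432.
Santos receives Lot G at value $166, so the others get W − 166 = $266.
Without Santos: best allocation of the remaining 2 bidders over all 3 lots is Kapoor→Lot G ($176), Huang→Lot E ($151), total $327.
VCG payment = (others' best without Santos) − (others' welfare with Santos) = 327 − 266 = $61.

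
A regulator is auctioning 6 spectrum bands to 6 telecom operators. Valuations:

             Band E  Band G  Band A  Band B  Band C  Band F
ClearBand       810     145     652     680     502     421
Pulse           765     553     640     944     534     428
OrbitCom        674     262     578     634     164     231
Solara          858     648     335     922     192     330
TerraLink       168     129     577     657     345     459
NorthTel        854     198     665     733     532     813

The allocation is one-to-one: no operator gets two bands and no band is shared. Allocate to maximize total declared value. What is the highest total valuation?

This is a one-to-one assignment (maximum-weight bipartite matching).
Optimal: ClearBand→Band C ($502M), Pulse→Band B ($944M), OrbitCom→Band E ($674M), Solara→Band G ($648M), TerraLink→Band A ($577M), NorthTel→Band F ($813M) — total 502+944+674+648+577+813 = $4158M.
Row-greedy (each operator in turn takes its best remaining band) gives $3971M, worse by 187.
Every other assignment is strictly worse.

Max total: $4158M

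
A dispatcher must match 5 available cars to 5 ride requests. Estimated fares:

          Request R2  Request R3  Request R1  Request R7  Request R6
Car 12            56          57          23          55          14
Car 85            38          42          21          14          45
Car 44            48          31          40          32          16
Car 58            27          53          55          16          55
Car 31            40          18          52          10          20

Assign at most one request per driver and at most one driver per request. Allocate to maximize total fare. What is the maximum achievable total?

Optimal: Car 12→Request R7 ($55), Car 85→Request R6 ($45), Car 44→Request R2 ($48), Car 58→Request R3 ($53), Car 31→Request R1 ($52) — total 55+45+48+53+52 = $253.
Max-entry greedy (repeatedly take the single best remaining cell) gives $215, worse by 38.
Next-best assignment: Car 12→Request R7, Car 85→Request R3, Car 44→Request R2, Car 58→Request R6, Car 31→Request R1 = $252.

Maximum total: $253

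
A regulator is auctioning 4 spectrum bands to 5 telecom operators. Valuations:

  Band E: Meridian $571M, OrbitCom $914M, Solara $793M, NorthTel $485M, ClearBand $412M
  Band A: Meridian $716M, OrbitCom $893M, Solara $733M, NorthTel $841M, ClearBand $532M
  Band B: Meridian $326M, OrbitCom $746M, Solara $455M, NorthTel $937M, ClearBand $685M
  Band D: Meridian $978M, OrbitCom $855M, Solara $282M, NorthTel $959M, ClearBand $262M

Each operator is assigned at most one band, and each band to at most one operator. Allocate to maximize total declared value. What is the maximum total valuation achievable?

Maximum total: $3601M

Optimal: Solara→Band E ($793M), OrbitCom→Band A ($893M), NorthTel→Band B ($937M), Meridian→Band D ($978M) — total 793+893+937+978 = $3601M.
Row-greedy (each operator in turn takes its best remaining band) gives $3562M, worse by 39.
Next-best assignment: OrbitCom→Band E, Solara→Band A, NorthTel→Band B, Meridian→Band D = $3562M.
Checked against all permutations: $3601M is optimal.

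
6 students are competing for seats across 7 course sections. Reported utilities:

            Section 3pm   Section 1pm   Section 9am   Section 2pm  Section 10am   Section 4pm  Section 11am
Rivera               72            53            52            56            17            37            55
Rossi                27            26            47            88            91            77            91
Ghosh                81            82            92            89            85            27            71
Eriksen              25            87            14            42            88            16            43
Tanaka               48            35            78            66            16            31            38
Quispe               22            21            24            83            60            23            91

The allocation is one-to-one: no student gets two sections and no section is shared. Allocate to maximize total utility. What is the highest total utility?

Max total: 508 points

Optimal: Rivera→Section 3pm (72 points), Rossi→Section 10am (91 points), Ghosh→Section 2pm (89 points), Eriksen→Section 1pm (87 points), Tanaka→Section 9am (78 points), Quispe→Section 11am (91 points) — total 72+91+89+87+78+91 = 508 points.
Max-entry greedy (repeatedly take the single best remaining cell) gives 499 points, worse by 9.
Swapping Tanaka↔Eriksen (Tanaka→Section 1pm 35 points, Eriksen→Section 9am 14 points) loses 116.
No other one-to-one assignment exceeds 508 points.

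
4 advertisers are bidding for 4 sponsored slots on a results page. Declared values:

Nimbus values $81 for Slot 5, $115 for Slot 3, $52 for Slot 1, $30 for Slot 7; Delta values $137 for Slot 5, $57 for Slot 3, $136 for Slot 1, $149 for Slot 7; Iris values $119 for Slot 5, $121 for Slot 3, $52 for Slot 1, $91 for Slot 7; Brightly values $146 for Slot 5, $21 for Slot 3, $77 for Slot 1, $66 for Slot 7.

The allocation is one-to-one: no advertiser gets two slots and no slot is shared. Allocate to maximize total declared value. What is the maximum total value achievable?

Max total: $488

This is the linear assignment problem.
Optimal: Nimbus→Slot 3 ($115), Delta→Slot 1 ($136), Iris→Slot 7 ($91), Brightly→Slot 5 ($146) — total 115+136+91+146 = $488.
Row-greedy (each advertiser in turn takes its best remaining slot) gives $460, worse by 28.
Checked against all permutations: $488 is optimal.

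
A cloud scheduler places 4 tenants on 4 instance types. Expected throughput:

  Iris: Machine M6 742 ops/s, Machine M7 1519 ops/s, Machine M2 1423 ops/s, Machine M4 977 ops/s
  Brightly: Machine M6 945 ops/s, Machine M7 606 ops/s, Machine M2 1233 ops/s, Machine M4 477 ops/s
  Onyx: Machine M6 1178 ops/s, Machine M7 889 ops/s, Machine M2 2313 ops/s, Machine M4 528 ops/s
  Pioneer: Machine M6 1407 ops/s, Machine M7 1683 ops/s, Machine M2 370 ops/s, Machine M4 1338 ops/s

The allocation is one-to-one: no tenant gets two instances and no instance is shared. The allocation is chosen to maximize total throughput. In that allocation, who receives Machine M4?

This is the linear assignment problem.
Optimal: Iris→Machine M7 (1519 ops/s), Brightly→Machine M6 (945 ops/s), Onyx→Machine M2 (2313 ops/s), Pioneer→Machine M4 (1338 ops/s) — total 1519+945+2313+1338 = 6115 ops/s.
Row-greedy (each tenant in turn takes its best remaining instance) gives 5268 ops/s, worse by 847.
Swapping Pioneer↔Iris (Pioneer→Machine M7 1683 ops/s, Iris→Machine M4 977 ops/s) loses 197.
Checked against all permutations: 6115 ops/s is optimal.
Pioneer's own top instance is Machine M7 (1683 ops/s), but forcing Pioneer→Machine M7 and reassigning the rest optimally gives only 5918 ops/s — worse by 197.

Pioneer receives Machine M4.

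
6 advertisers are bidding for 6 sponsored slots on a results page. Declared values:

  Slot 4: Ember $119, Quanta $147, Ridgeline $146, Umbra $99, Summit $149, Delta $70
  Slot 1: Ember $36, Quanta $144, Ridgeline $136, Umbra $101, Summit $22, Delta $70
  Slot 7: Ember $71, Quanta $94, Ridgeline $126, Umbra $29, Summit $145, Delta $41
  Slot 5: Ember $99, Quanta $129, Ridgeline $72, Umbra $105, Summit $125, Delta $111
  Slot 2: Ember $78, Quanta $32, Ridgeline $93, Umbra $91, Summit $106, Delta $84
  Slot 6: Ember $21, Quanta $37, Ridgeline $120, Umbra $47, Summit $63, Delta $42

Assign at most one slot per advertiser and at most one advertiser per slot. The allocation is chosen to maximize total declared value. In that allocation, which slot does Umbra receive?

Umbra receives Slot 2.

Optimal: Ember→Slot 4 ($119), Quanta→Slot 1 ($144), Ridgeline→Slot 6 ($120), Umbra→Slot 2 ($91), Summit→Slot 7 ($145), Delta→Slot 5 ($111) — total 119+144+120+91+145+111 = $730.
Row-greedy (each advertiser in turn takes its best remaining slot) gives $642, worse by 88.
Next-best assignment: Ember→Slot 4, Quanta→Slot 1, Ridgeline→Slot 6, Umbra→Slot 5, Summit→Slot 7, Delta→Slot 2 = $717.
Swapping Summit↔Quanta (Summit→Slot 1 $22, Quanta→Slot 7 $94) loses 173.
Every other assignment is strictly worse.
Umbra's own top slot is Slot 5 ($105), but forcing Umbra→Slot 5 and reassigning the rest optimally gives only $717 — worse by 13.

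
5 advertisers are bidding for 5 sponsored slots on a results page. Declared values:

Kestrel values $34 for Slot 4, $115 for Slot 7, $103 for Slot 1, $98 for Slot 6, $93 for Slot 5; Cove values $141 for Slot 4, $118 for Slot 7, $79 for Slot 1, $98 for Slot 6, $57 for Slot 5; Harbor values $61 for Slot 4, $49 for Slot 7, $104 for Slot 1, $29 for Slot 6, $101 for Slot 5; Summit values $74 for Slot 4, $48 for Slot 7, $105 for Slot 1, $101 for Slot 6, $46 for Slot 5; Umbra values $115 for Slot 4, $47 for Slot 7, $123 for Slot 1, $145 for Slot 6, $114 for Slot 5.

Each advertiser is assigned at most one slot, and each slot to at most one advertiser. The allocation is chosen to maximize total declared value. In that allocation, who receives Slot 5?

Harbor receives Slot 5.

Optimal: Kestrel→Slot 7 ($115), Cove→Slot 4 ($141), Harbor→Slot 5 ($101), Summit→Slot 1 ($105), Umbra→Slot 6 ($145) — total 115+141+101+105+145 = $607.
Row-greedy (each advertiser in turn takes its best remaining slot) gives $575, worse by 32.
Next-best assignment: Kestrel→Slot 7, Cove→Slot 4, Harbor→Slot 5, Summit→Slot 6, Umbra→Slot 1 = $581.
Swapping Kestrel↔Harbor (Kestrel→Slot 5 $93, Harbor→Slot 7 $49) loses 74.
Every other assignment is strictly worse.
Harbor's own top slot is Slot 1 ($104), but forcing Harbor→Slot 1 and reassigning the rest optimally gives only $575 — worse by 32.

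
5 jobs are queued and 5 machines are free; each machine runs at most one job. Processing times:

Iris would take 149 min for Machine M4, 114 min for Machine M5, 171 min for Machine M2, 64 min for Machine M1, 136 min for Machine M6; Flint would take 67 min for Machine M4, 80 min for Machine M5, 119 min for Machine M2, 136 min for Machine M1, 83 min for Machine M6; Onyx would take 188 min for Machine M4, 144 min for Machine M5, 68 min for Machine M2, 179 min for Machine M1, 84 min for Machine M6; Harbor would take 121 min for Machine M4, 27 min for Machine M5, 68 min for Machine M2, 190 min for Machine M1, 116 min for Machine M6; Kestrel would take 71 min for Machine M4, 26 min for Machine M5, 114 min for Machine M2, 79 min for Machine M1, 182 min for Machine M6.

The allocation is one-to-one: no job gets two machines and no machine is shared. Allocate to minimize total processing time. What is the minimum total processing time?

This is a one-to-one assignment (minimum-cost bipartite matching).
Optimal: Iris→Machine M1 (64 min), Flint→Machine M4 (67 min), Onyx→Machine M6 (84 min), Harbor→Machine M2 (68 min), Kestrel→Machine M5 (26 min) — total 64+67+84+68+26 = 309 min.
Min-entry greedy (repeatedly take the single cheapest remaining cell) gives 341 min, worse by 32.
Next-best assignment: Iris→Machine M1, Flint→Machine M6, Onyx→Machine M2, Harbor→Machine M5, Kestrel→Machine M4 = 313 min.

Minimum total: 309 min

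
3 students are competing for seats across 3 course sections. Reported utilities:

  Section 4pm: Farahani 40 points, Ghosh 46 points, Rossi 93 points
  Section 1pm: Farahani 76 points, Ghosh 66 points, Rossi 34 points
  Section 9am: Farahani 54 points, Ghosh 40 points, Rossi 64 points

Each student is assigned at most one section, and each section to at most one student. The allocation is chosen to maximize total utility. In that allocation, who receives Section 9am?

Farahani receives Section 9am.

Optimal: Farahani→Section 9am (54 points), Ghosh→Section 1pm (66 points), Rossi→Section 4pm (93 points) — total 54+66+93 = 213 points.
Row-greedy (each student in turn takes its best remaining section) gives 186 points, worse by 27.
Next-best assignment: Farahani→Section 1pm, Ghosh→Section 9am, Rossi→Section 4pm = 209 points.
No other one-to-one assignment exceeds 213 points.
Farahani's own top section is Section 1pm (76 points), but forcing Farahani→Section 1pm and reassigning the rest optimally gives only 209 points — worse by 4.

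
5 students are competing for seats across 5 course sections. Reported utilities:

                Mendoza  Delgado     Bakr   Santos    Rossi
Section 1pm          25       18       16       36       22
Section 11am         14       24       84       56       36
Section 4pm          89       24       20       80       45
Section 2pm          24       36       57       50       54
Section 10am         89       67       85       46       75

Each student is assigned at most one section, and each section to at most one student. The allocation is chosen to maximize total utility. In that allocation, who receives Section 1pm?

Optimal: Mendoza→Section 4pm (89 points), Delgado→Section 10am (67 points), Bakr→Section 11am (84 points), Santos→Section 1pm (36 points), Rossi→Section 2pm (54 points) — total 89+67+84+36+54 = 330 points.
Max-entry greedy (repeatedly take the single best remaining cell) gives 302 points, worse by 28.
Next-best assignment: Mendoza→Section 10am, Delgado→Section 1pm, Bakr→Section 11am, Santos→Section 4pm, Rossi→Section 2pm = 325 points.
Santos's own top section is Section 4pm (80 points), but forcing Santos→Section 4pm and reassigning the rest optimally gives only 325 points — worse by 5.

Santos receives Section 1pm.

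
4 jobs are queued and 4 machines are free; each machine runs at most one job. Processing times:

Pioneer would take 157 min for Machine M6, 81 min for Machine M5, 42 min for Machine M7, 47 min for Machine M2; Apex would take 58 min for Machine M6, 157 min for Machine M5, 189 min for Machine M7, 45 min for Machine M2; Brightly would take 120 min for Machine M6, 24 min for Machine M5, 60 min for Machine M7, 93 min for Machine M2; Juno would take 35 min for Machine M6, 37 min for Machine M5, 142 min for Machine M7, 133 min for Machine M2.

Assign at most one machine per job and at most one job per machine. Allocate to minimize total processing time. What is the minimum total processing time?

Minimum total: 146 min

Optimal: Pioneer→Machine M7 (42 min), Apex→Machine M2 (45 min), Brightly→Machine M5 (24 min), Juno→Machine M6 (35 min) — total 42+45+24+35 = 146 min.
Next-best assignment: Pioneer→Machine M2, Apex→Machine M6, Brightly→Machine M7, Juno→Machine M5 = 202 min.
Every other assignment is strictly worse.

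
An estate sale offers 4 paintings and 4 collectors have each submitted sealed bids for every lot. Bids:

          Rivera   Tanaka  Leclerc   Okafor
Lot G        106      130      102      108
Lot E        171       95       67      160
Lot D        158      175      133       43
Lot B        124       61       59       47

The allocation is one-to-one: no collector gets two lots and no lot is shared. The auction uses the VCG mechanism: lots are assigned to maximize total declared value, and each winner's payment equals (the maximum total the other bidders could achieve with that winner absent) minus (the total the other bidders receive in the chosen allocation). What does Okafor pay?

Efficient allocation: Rivera→Lot B ($124), Tanaka→Lot D ($175), Leclerc→Lot G ($102), Okafor→Lot E ($160); total welfare W = $561.
Okafor receives Lot E at value $160, so the others get W − 160 = $401.
Without Okafor: best allocation of the remaining 3 bidders over all 4 lots is Rivera→Lot E ($171), Tanaka→Lot D ($175), Leclerc→Lot G ($102), total $448.
VCG payment = (others' best without Okafor) − (others' welfare with Okafor) = 448 − 401 = $47.

Okafor pays $47.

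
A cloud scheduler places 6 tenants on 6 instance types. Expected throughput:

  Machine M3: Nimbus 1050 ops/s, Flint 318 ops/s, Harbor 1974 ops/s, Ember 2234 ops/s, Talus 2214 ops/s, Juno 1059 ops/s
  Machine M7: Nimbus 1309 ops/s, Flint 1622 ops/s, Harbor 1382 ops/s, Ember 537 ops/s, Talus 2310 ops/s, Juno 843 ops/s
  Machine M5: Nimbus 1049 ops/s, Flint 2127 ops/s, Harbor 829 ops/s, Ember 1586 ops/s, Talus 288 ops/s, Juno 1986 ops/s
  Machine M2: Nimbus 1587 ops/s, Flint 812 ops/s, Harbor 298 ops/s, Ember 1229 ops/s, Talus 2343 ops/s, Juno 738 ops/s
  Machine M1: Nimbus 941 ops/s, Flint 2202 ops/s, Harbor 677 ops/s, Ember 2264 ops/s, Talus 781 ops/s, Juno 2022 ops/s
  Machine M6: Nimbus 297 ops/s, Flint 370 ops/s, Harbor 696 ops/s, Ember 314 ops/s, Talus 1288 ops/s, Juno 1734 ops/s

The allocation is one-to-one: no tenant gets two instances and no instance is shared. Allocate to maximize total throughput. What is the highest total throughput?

Maximum total: 11996 ops/s

This is the linear assignment problem.
Optimal: Nimbus→Machine M2 (1587 ops/s), Flint→Machine M5 (2127 ops/s), Harbor→Machine M3 (1974 ops/s), Ember→Machine M1 (2264 ops/s), Talus→Machine M7 (2310 ops/s), Juno→Machine M6 (1734 ops/s) — total 1587+2127+1974+2264+2310+1734 = 11996 ops/s.
Column-greedy (each instance in turn goes to its best remaining tenant) gives 10976 ops/s, worse by 1020.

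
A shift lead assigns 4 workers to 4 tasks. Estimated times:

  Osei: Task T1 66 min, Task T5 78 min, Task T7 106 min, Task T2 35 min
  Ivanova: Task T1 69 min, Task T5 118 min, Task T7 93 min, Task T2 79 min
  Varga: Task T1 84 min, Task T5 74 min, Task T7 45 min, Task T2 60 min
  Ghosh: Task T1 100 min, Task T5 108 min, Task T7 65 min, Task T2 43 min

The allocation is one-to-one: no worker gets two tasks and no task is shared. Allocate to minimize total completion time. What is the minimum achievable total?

Minimum total: 235 min

Treat this as an assignment problem: match each worker to one task.
Optimal: Osei→Task T5 (78 min), Ivanova→Task T1 (69 min), Varga→Task T7 (45 min), Ghosh→Task T2 (43 min) — total 78+69+45+43 = 235 min.
Row-greedy (each worker in turn takes its cheapest remaining task) gives 257 min, worse by 22.
Next-best assignment: Osei→Task T2, Ivanova→Task T1, Varga→Task T5, Ghosh→Task T7 = 243 min.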